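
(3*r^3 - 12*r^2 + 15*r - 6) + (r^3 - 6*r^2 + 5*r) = 4*r^3 - 18*r^2 + 20*r - 6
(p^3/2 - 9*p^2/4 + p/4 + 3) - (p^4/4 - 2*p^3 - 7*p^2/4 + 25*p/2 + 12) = -p^4/4 + 5*p^3/2 - p^2/2 - 49*p/4 - 9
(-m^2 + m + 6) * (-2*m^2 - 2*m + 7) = 2*m^4 - 21*m^2 - 5*m + 42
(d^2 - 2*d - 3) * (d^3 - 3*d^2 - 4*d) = d^5 - 5*d^4 - d^3 + 17*d^2 + 12*d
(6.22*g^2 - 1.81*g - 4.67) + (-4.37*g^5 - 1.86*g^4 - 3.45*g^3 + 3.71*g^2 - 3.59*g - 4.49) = -4.37*g^5 - 1.86*g^4 - 3.45*g^3 + 9.93*g^2 - 5.4*g - 9.16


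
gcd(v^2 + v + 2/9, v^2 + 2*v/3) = v + 2/3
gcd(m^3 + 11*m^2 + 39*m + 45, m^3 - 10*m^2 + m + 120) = m + 3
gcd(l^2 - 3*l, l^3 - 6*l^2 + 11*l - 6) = l - 3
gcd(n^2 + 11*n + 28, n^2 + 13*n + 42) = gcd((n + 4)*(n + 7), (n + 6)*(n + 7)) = n + 7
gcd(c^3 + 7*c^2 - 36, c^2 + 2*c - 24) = c + 6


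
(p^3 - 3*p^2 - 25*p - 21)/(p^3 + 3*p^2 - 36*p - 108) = (p^2 - 6*p - 7)/(p^2 - 36)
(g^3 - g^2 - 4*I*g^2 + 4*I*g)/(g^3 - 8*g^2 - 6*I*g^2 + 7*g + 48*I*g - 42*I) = g*(g - 4*I)/(g^2 - g*(7 + 6*I) + 42*I)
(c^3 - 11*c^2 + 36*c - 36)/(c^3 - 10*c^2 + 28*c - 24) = (c - 3)/(c - 2)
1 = 1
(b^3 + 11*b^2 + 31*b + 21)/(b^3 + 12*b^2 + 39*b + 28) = (b + 3)/(b + 4)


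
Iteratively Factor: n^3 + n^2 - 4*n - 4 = (n + 2)*(n^2 - n - 2) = (n + 1)*(n + 2)*(n - 2)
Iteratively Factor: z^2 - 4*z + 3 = (z - 1)*(z - 3)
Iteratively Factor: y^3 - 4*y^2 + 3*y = (y - 3)*(y^2 - y) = (y - 3)*(y - 1)*(y)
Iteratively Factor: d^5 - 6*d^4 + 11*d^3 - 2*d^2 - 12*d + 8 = (d - 2)*(d^4 - 4*d^3 + 3*d^2 + 4*d - 4) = (d - 2)*(d + 1)*(d^3 - 5*d^2 + 8*d - 4) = (d - 2)*(d - 1)*(d + 1)*(d^2 - 4*d + 4) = (d - 2)^2*(d - 1)*(d + 1)*(d - 2)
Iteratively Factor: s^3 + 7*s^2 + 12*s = (s)*(s^2 + 7*s + 12) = s*(s + 4)*(s + 3)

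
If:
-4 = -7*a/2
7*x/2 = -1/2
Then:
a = 8/7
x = -1/7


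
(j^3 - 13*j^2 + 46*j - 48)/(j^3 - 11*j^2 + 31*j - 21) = (j^2 - 10*j + 16)/(j^2 - 8*j + 7)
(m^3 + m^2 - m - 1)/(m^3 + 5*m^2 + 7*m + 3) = (m - 1)/(m + 3)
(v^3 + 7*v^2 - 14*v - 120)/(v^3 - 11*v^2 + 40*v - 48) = (v^2 + 11*v + 30)/(v^2 - 7*v + 12)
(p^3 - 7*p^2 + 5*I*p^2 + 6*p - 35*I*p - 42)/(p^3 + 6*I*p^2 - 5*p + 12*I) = (p^2 + p*(-7 + 6*I) - 42*I)/(p^2 + 7*I*p - 12)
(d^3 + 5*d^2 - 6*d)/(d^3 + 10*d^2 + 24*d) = (d - 1)/(d + 4)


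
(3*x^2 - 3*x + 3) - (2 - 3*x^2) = 6*x^2 - 3*x + 1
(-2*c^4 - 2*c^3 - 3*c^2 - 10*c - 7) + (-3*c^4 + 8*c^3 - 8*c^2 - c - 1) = -5*c^4 + 6*c^3 - 11*c^2 - 11*c - 8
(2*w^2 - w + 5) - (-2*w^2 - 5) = 4*w^2 - w + 10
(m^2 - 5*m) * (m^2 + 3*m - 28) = m^4 - 2*m^3 - 43*m^2 + 140*m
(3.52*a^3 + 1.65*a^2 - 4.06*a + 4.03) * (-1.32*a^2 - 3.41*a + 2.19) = -4.6464*a^5 - 14.1812*a^4 + 7.4415*a^3 + 12.1385*a^2 - 22.6337*a + 8.8257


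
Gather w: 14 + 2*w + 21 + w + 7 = 3*w + 42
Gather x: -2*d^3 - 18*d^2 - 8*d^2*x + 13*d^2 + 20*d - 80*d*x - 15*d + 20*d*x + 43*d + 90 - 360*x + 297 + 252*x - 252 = -2*d^3 - 5*d^2 + 48*d + x*(-8*d^2 - 60*d - 108) + 135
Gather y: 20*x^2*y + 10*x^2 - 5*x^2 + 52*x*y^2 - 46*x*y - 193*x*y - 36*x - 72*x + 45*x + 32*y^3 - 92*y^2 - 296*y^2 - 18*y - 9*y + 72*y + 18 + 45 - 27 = 5*x^2 - 63*x + 32*y^3 + y^2*(52*x - 388) + y*(20*x^2 - 239*x + 45) + 36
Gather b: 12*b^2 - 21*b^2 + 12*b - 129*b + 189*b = -9*b^2 + 72*b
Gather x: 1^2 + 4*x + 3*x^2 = 3*x^2 + 4*x + 1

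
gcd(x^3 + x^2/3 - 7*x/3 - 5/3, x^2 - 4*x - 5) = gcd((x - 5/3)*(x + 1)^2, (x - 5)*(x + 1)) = x + 1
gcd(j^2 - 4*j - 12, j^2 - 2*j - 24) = j - 6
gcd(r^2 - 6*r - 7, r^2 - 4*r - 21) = r - 7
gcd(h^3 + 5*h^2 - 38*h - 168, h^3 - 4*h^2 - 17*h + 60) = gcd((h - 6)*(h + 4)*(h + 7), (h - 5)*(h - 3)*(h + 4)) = h + 4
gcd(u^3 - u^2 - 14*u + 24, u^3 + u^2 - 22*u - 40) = u + 4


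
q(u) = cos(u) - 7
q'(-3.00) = 0.14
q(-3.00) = -7.99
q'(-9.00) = 0.41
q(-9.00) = -7.91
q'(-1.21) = 0.94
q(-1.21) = -6.65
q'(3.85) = 0.65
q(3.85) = -7.76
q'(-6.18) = -0.10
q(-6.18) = -6.01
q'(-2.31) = 0.74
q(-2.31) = -7.67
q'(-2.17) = 0.83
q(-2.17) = -7.56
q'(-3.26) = -0.12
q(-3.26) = -7.99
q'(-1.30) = 0.96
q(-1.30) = -6.73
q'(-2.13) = 0.85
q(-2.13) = -7.53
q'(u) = -sin(u)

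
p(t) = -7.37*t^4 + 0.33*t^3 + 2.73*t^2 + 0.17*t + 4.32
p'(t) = -29.48*t^3 + 0.99*t^2 + 5.46*t + 0.17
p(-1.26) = -10.80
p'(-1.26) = 53.83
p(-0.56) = 4.30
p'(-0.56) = 2.60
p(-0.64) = 4.01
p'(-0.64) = 4.81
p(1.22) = -7.14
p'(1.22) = -45.23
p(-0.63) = 4.05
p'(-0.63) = 4.49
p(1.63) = -38.75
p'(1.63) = -115.97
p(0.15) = 4.40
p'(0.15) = 0.91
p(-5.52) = -6811.58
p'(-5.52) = 4958.63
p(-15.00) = -373603.98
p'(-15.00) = 99636.02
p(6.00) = -9376.62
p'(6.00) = -6299.11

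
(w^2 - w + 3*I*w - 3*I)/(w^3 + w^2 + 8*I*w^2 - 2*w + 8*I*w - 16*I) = (w + 3*I)/(w^2 + w*(2 + 8*I) + 16*I)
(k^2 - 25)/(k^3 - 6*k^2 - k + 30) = (k + 5)/(k^2 - k - 6)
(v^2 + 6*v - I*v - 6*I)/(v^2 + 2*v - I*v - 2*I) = (v + 6)/(v + 2)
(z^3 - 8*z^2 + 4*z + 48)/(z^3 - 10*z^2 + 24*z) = (z + 2)/z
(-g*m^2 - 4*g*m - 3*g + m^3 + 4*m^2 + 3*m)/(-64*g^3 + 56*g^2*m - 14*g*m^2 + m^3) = (g*m^2 + 4*g*m + 3*g - m^3 - 4*m^2 - 3*m)/(64*g^3 - 56*g^2*m + 14*g*m^2 - m^3)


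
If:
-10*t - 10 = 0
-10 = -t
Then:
No Solution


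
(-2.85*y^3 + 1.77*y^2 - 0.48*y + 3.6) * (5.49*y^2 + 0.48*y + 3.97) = -15.6465*y^5 + 8.3493*y^4 - 13.1001*y^3 + 26.5605*y^2 - 0.1776*y + 14.292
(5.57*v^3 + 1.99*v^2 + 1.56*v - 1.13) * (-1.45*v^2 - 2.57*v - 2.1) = -8.0765*v^5 - 17.2004*v^4 - 19.0733*v^3 - 6.5497*v^2 - 0.371900000000001*v + 2.373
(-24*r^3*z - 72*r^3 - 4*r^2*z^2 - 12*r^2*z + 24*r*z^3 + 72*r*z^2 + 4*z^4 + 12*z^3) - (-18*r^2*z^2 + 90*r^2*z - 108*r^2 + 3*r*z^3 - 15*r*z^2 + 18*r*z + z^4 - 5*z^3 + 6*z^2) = -24*r^3*z - 72*r^3 + 14*r^2*z^2 - 102*r^2*z + 108*r^2 + 21*r*z^3 + 87*r*z^2 - 18*r*z + 3*z^4 + 17*z^3 - 6*z^2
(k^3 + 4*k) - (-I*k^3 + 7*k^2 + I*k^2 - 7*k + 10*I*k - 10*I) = k^3 + I*k^3 - 7*k^2 - I*k^2 + 11*k - 10*I*k + 10*I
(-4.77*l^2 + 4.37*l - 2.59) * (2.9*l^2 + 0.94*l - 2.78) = -13.833*l^4 + 8.1892*l^3 + 9.8574*l^2 - 14.5832*l + 7.2002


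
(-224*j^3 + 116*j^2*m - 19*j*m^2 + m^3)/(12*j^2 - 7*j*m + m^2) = (-56*j^2 + 15*j*m - m^2)/(3*j - m)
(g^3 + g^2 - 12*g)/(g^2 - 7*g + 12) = g*(g + 4)/(g - 4)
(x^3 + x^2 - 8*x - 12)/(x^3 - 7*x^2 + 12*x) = (x^2 + 4*x + 4)/(x*(x - 4))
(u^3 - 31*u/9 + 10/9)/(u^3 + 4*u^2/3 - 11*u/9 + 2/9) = (3*u - 5)/(3*u - 1)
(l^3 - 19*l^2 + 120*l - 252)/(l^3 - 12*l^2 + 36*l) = (l - 7)/l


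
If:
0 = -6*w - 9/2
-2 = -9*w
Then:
No Solution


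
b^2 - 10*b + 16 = (b - 8)*(b - 2)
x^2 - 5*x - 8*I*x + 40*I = (x - 5)*(x - 8*I)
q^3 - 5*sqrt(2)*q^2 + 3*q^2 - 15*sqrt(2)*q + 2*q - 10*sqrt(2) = (q + 1)*(q + 2)*(q - 5*sqrt(2))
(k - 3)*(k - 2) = k^2 - 5*k + 6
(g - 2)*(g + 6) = g^2 + 4*g - 12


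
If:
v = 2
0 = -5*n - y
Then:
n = -y/5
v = 2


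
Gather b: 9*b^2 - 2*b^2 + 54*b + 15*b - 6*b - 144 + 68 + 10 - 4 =7*b^2 + 63*b - 70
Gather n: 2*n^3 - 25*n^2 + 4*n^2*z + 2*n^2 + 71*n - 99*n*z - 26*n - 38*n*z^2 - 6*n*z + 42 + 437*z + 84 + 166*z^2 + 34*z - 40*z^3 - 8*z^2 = 2*n^3 + n^2*(4*z - 23) + n*(-38*z^2 - 105*z + 45) - 40*z^3 + 158*z^2 + 471*z + 126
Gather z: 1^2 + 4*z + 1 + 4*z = 8*z + 2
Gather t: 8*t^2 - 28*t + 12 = 8*t^2 - 28*t + 12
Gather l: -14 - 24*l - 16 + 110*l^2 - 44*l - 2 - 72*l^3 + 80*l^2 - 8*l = -72*l^3 + 190*l^2 - 76*l - 32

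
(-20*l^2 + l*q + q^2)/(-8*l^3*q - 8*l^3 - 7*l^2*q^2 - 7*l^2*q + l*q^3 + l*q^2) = (20*l^2 - l*q - q^2)/(l*(8*l^2*q + 8*l^2 + 7*l*q^2 + 7*l*q - q^3 - q^2))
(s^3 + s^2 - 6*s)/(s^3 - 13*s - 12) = s*(s - 2)/(s^2 - 3*s - 4)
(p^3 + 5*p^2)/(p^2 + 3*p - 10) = p^2/(p - 2)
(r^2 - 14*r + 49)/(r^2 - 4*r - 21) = (r - 7)/(r + 3)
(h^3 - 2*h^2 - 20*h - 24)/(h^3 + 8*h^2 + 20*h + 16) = (h - 6)/(h + 4)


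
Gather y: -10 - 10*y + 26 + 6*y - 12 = 4 - 4*y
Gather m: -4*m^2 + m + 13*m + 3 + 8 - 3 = -4*m^2 + 14*m + 8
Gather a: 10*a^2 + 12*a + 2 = 10*a^2 + 12*a + 2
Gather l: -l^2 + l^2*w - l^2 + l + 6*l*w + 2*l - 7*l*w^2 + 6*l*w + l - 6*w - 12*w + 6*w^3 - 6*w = l^2*(w - 2) + l*(-7*w^2 + 12*w + 4) + 6*w^3 - 24*w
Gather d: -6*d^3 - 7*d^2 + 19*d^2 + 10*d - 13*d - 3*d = -6*d^3 + 12*d^2 - 6*d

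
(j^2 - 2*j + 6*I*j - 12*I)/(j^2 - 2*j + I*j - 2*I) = (j + 6*I)/(j + I)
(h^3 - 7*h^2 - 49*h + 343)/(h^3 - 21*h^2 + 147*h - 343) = (h + 7)/(h - 7)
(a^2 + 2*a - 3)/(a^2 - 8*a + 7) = (a + 3)/(a - 7)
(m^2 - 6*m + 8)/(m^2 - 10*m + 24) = (m - 2)/(m - 6)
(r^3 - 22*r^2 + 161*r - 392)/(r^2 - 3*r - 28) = (r^2 - 15*r + 56)/(r + 4)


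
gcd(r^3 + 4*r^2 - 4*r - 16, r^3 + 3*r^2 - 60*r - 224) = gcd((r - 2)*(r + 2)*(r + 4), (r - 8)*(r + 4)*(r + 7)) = r + 4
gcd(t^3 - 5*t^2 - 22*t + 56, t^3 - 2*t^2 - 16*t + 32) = t^2 + 2*t - 8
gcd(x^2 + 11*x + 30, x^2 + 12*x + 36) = x + 6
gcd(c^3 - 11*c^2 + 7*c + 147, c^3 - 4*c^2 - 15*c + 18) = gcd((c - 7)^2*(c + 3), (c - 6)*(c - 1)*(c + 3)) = c + 3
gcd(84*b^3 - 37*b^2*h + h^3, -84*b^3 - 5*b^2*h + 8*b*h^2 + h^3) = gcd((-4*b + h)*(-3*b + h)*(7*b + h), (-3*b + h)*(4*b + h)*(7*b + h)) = 21*b^2 - 4*b*h - h^2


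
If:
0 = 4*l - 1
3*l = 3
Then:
No Solution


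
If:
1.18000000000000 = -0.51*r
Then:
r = -2.31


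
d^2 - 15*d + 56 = (d - 8)*(d - 7)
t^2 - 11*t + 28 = (t - 7)*(t - 4)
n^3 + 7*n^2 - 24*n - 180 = (n - 5)*(n + 6)^2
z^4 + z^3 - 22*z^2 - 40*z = z*(z - 5)*(z + 2)*(z + 4)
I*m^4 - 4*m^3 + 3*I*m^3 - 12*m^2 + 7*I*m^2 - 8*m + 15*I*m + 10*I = (m + 2)*(m - I)*(m + 5*I)*(I*m + I)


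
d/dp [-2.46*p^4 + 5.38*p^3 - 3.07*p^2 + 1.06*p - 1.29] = -9.84*p^3 + 16.14*p^2 - 6.14*p + 1.06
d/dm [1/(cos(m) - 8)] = sin(m)/(cos(m) - 8)^2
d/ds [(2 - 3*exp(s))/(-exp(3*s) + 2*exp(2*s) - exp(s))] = 2*(-3*exp(2*s) + 3*exp(s) - 1)*exp(-s)/(exp(3*s) - 3*exp(2*s) + 3*exp(s) - 1)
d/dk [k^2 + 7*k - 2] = 2*k + 7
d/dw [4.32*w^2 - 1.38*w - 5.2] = 8.64*w - 1.38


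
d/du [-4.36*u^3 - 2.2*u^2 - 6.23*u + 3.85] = -13.08*u^2 - 4.4*u - 6.23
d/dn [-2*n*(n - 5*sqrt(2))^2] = -6*n^2 + 40*sqrt(2)*n - 100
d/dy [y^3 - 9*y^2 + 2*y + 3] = 3*y^2 - 18*y + 2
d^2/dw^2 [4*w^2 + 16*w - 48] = 8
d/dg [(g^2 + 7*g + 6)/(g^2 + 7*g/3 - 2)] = 6*(-7*g^2 - 24*g - 42)/(9*g^4 + 42*g^3 + 13*g^2 - 84*g + 36)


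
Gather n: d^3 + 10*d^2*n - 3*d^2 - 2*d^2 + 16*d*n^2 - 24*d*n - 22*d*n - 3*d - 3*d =d^3 - 5*d^2 + 16*d*n^2 - 6*d + n*(10*d^2 - 46*d)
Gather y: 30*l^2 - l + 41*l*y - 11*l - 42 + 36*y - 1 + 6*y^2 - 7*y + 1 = 30*l^2 - 12*l + 6*y^2 + y*(41*l + 29) - 42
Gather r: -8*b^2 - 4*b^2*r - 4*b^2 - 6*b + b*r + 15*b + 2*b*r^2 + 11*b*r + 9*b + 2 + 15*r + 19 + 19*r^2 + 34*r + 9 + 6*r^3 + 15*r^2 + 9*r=-12*b^2 + 18*b + 6*r^3 + r^2*(2*b + 34) + r*(-4*b^2 + 12*b + 58) + 30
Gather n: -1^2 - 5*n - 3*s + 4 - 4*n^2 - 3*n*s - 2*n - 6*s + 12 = -4*n^2 + n*(-3*s - 7) - 9*s + 15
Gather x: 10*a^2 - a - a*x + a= 10*a^2 - a*x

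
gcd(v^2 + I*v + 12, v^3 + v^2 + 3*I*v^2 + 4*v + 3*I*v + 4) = v + 4*I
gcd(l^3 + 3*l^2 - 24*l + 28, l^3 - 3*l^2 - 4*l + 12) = l - 2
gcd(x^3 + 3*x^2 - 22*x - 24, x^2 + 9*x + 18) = x + 6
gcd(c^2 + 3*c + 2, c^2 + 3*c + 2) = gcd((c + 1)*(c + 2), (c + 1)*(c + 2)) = c^2 + 3*c + 2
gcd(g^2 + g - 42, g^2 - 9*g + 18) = g - 6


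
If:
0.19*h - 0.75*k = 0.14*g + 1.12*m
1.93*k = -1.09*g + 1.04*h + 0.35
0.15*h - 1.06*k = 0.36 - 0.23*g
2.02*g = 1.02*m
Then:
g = 0.06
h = -1.19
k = -0.49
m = 0.12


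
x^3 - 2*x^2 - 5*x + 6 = (x - 3)*(x - 1)*(x + 2)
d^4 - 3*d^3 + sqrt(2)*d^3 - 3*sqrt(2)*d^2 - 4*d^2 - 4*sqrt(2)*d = d*(d - 4)*(d + 1)*(d + sqrt(2))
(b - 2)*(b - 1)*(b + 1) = b^3 - 2*b^2 - b + 2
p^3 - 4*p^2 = p^2*(p - 4)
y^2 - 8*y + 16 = (y - 4)^2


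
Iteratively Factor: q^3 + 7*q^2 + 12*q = (q + 4)*(q^2 + 3*q) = q*(q + 4)*(q + 3)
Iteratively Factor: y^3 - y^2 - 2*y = (y + 1)*(y^2 - 2*y) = y*(y + 1)*(y - 2)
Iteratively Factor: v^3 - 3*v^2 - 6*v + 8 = (v - 4)*(v^2 + v - 2) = (v - 4)*(v - 1)*(v + 2)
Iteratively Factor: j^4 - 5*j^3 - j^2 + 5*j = (j)*(j^3 - 5*j^2 - j + 5) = j*(j - 5)*(j^2 - 1) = j*(j - 5)*(j + 1)*(j - 1)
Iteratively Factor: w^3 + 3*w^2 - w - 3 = (w - 1)*(w^2 + 4*w + 3) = (w - 1)*(w + 3)*(w + 1)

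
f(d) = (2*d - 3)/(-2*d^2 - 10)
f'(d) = 4*d*(2*d - 3)/(-2*d^2 - 10)^2 + 2/(-2*d^2 - 10) = (-d^2 + d*(2*d - 3) - 5)/(d^2 + 5)^2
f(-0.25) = 0.35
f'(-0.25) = -0.16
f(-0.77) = 0.41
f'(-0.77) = -0.07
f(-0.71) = 0.40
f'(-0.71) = -0.08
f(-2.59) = 0.35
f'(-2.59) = 0.07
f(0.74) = 0.14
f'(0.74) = -0.22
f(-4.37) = 0.24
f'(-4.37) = 0.05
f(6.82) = -0.10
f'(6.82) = 0.01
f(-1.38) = 0.42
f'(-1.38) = 0.02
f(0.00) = 0.30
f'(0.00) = -0.20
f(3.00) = -0.11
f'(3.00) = -0.03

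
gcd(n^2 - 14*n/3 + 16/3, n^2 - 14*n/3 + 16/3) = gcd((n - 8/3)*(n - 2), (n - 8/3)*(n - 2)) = n^2 - 14*n/3 + 16/3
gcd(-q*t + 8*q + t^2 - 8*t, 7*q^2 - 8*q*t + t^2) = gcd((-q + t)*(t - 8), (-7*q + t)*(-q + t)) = q - t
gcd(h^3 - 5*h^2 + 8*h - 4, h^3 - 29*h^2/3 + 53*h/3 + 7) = 1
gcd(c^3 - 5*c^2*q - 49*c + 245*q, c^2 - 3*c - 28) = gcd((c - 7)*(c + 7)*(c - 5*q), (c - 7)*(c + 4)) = c - 7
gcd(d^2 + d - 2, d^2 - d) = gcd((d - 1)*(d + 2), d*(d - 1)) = d - 1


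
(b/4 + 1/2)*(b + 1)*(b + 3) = b^3/4 + 3*b^2/2 + 11*b/4 + 3/2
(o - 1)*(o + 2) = o^2 + o - 2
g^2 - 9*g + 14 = (g - 7)*(g - 2)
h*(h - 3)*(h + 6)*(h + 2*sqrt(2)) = h^4 + 2*sqrt(2)*h^3 + 3*h^3 - 18*h^2 + 6*sqrt(2)*h^2 - 36*sqrt(2)*h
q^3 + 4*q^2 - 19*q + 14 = (q - 2)*(q - 1)*(q + 7)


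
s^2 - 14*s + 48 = (s - 8)*(s - 6)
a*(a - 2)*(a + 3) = a^3 + a^2 - 6*a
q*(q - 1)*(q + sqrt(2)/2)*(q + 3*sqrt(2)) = q^4 - q^3 + 7*sqrt(2)*q^3/2 - 7*sqrt(2)*q^2/2 + 3*q^2 - 3*q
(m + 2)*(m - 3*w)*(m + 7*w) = m^3 + 4*m^2*w + 2*m^2 - 21*m*w^2 + 8*m*w - 42*w^2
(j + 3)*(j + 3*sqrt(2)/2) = j^2 + 3*sqrt(2)*j/2 + 3*j + 9*sqrt(2)/2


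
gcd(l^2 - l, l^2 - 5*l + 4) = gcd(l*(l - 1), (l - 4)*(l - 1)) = l - 1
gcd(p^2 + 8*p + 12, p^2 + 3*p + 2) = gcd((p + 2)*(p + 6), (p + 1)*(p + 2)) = p + 2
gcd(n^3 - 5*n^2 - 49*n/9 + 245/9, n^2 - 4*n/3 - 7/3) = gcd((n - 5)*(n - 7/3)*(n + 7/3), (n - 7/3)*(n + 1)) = n - 7/3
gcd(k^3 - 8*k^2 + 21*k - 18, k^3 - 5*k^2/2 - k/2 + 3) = k - 2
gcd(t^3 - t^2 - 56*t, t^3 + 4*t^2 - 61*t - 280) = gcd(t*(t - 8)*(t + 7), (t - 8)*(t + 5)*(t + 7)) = t^2 - t - 56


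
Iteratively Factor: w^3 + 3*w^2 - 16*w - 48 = (w + 3)*(w^2 - 16) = (w - 4)*(w + 3)*(w + 4)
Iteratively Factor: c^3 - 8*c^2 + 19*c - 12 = (c - 3)*(c^2 - 5*c + 4) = (c - 4)*(c - 3)*(c - 1)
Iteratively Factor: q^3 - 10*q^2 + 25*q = (q)*(q^2 - 10*q + 25) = q*(q - 5)*(q - 5)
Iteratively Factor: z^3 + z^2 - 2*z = (z + 2)*(z^2 - z) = z*(z + 2)*(z - 1)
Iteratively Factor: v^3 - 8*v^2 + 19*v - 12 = (v - 3)*(v^2 - 5*v + 4) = (v - 3)*(v - 1)*(v - 4)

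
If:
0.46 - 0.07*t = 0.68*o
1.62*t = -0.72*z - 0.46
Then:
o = 0.0457516339869281*z + 0.705700798838054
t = -0.444444444444444*z - 0.283950617283951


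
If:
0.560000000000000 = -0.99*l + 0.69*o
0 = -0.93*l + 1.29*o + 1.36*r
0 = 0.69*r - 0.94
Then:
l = -3.15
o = -3.71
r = 1.36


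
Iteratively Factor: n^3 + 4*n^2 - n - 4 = (n + 1)*(n^2 + 3*n - 4) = (n - 1)*(n + 1)*(n + 4)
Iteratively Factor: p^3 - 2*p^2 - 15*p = (p + 3)*(p^2 - 5*p) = p*(p + 3)*(p - 5)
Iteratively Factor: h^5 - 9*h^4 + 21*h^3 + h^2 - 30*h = (h + 1)*(h^4 - 10*h^3 + 31*h^2 - 30*h) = (h - 5)*(h + 1)*(h^3 - 5*h^2 + 6*h) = h*(h - 5)*(h + 1)*(h^2 - 5*h + 6) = h*(h - 5)*(h - 3)*(h + 1)*(h - 2)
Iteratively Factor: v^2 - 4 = (v - 2)*(v + 2)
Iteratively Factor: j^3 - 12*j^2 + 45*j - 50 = (j - 5)*(j^2 - 7*j + 10) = (j - 5)^2*(j - 2)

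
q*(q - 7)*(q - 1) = q^3 - 8*q^2 + 7*q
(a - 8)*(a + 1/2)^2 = a^3 - 7*a^2 - 31*a/4 - 2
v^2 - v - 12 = (v - 4)*(v + 3)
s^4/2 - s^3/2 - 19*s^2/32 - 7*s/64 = s*(s/2 + 1/4)*(s - 7/4)*(s + 1/4)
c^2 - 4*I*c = c*(c - 4*I)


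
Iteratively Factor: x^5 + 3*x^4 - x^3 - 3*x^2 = (x + 1)*(x^4 + 2*x^3 - 3*x^2) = x*(x + 1)*(x^3 + 2*x^2 - 3*x) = x*(x - 1)*(x + 1)*(x^2 + 3*x) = x*(x - 1)*(x + 1)*(x + 3)*(x)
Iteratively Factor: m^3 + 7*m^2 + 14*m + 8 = (m + 2)*(m^2 + 5*m + 4) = (m + 2)*(m + 4)*(m + 1)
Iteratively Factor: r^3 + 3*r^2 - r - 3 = (r + 1)*(r^2 + 2*r - 3) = (r - 1)*(r + 1)*(r + 3)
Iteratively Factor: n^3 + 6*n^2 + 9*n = (n + 3)*(n^2 + 3*n) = (n + 3)^2*(n)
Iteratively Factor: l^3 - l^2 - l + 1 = (l + 1)*(l^2 - 2*l + 1) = (l - 1)*(l + 1)*(l - 1)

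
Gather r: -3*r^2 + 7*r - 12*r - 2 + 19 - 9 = -3*r^2 - 5*r + 8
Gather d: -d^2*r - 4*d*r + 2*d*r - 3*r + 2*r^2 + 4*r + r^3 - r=-d^2*r - 2*d*r + r^3 + 2*r^2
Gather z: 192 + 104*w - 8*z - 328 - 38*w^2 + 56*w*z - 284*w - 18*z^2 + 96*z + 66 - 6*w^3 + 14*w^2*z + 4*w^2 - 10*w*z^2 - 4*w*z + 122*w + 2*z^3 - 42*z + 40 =-6*w^3 - 34*w^2 - 58*w + 2*z^3 + z^2*(-10*w - 18) + z*(14*w^2 + 52*w + 46) - 30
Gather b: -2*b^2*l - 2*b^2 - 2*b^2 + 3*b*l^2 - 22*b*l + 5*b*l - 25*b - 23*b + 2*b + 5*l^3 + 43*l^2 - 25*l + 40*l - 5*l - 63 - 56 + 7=b^2*(-2*l - 4) + b*(3*l^2 - 17*l - 46) + 5*l^3 + 43*l^2 + 10*l - 112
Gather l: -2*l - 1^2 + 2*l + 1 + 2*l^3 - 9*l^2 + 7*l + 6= 2*l^3 - 9*l^2 + 7*l + 6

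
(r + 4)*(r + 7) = r^2 + 11*r + 28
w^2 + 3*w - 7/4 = (w - 1/2)*(w + 7/2)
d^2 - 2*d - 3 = (d - 3)*(d + 1)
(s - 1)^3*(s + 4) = s^4 + s^3 - 9*s^2 + 11*s - 4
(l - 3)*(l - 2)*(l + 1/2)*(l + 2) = l^4 - 5*l^3/2 - 11*l^2/2 + 10*l + 6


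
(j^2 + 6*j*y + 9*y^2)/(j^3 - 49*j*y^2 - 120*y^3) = (-j - 3*y)/(-j^2 + 3*j*y + 40*y^2)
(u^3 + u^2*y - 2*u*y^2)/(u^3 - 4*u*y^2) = (-u + y)/(-u + 2*y)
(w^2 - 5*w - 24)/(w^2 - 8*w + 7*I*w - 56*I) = (w + 3)/(w + 7*I)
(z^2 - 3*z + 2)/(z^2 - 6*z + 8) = (z - 1)/(z - 4)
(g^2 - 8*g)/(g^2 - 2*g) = (g - 8)/(g - 2)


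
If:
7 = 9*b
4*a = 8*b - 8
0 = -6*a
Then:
No Solution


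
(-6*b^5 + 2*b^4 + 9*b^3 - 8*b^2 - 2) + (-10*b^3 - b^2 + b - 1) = -6*b^5 + 2*b^4 - b^3 - 9*b^2 + b - 3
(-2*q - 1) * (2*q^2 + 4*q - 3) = -4*q^3 - 10*q^2 + 2*q + 3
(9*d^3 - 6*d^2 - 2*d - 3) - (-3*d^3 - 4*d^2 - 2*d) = 12*d^3 - 2*d^2 - 3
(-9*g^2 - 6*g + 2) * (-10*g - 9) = 90*g^3 + 141*g^2 + 34*g - 18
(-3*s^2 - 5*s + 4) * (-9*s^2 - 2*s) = 27*s^4 + 51*s^3 - 26*s^2 - 8*s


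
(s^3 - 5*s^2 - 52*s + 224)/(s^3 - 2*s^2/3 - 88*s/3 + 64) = 3*(s^2 - s - 56)/(3*s^2 + 10*s - 48)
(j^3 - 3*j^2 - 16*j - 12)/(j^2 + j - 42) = (j^2 + 3*j + 2)/(j + 7)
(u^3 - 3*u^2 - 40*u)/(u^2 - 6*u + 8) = u*(u^2 - 3*u - 40)/(u^2 - 6*u + 8)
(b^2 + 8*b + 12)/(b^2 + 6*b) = (b + 2)/b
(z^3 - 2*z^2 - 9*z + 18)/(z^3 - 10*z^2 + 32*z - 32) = (z^2 - 9)/(z^2 - 8*z + 16)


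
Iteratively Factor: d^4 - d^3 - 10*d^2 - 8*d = (d - 4)*(d^3 + 3*d^2 + 2*d) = (d - 4)*(d + 1)*(d^2 + 2*d) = d*(d - 4)*(d + 1)*(d + 2)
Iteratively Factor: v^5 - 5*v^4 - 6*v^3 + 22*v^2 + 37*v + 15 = (v + 1)*(v^4 - 6*v^3 + 22*v + 15) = (v + 1)^2*(v^3 - 7*v^2 + 7*v + 15) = (v + 1)^3*(v^2 - 8*v + 15) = (v - 3)*(v + 1)^3*(v - 5)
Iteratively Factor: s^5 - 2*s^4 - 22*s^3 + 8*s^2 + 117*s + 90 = (s + 2)*(s^4 - 4*s^3 - 14*s^2 + 36*s + 45) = (s - 5)*(s + 2)*(s^3 + s^2 - 9*s - 9) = (s - 5)*(s - 3)*(s + 2)*(s^2 + 4*s + 3) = (s - 5)*(s - 3)*(s + 1)*(s + 2)*(s + 3)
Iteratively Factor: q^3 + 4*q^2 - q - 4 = (q + 1)*(q^2 + 3*q - 4) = (q + 1)*(q + 4)*(q - 1)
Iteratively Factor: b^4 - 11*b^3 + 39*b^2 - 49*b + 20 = (b - 1)*(b^3 - 10*b^2 + 29*b - 20) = (b - 5)*(b - 1)*(b^2 - 5*b + 4) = (b - 5)*(b - 1)^2*(b - 4)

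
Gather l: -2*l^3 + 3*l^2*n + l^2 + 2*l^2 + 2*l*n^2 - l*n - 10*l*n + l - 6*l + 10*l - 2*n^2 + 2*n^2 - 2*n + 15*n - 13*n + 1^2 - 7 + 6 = -2*l^3 + l^2*(3*n + 3) + l*(2*n^2 - 11*n + 5)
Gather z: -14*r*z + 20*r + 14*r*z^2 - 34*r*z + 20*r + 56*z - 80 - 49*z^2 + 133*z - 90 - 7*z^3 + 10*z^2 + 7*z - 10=40*r - 7*z^3 + z^2*(14*r - 39) + z*(196 - 48*r) - 180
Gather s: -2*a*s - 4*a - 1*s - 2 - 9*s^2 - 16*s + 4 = -4*a - 9*s^2 + s*(-2*a - 17) + 2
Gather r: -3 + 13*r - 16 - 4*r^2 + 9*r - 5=-4*r^2 + 22*r - 24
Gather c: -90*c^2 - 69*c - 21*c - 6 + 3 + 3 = -90*c^2 - 90*c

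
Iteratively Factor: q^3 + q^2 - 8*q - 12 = (q - 3)*(q^2 + 4*q + 4) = (q - 3)*(q + 2)*(q + 2)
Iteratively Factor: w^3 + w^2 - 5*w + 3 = (w - 1)*(w^2 + 2*w - 3) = (w - 1)*(w + 3)*(w - 1)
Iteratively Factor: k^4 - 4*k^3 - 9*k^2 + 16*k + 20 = (k - 2)*(k^3 - 2*k^2 - 13*k - 10) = (k - 2)*(k + 1)*(k^2 - 3*k - 10) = (k - 5)*(k - 2)*(k + 1)*(k + 2)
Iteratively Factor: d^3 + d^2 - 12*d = (d)*(d^2 + d - 12) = d*(d + 4)*(d - 3)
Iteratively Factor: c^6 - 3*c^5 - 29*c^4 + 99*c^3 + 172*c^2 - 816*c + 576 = (c + 4)*(c^5 - 7*c^4 - c^3 + 103*c^2 - 240*c + 144) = (c - 3)*(c + 4)*(c^4 - 4*c^3 - 13*c^2 + 64*c - 48) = (c - 3)*(c + 4)^2*(c^3 - 8*c^2 + 19*c - 12) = (c - 3)*(c - 1)*(c + 4)^2*(c^2 - 7*c + 12) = (c - 3)^2*(c - 1)*(c + 4)^2*(c - 4)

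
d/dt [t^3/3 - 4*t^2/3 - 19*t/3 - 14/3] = t^2 - 8*t/3 - 19/3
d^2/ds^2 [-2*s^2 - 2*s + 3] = -4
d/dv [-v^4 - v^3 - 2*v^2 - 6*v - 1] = -4*v^3 - 3*v^2 - 4*v - 6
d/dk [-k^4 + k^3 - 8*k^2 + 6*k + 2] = -4*k^3 + 3*k^2 - 16*k + 6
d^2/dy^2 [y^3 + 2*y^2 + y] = 6*y + 4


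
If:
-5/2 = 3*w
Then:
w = -5/6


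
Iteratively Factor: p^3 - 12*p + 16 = (p - 2)*(p^2 + 2*p - 8) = (p - 2)*(p + 4)*(p - 2)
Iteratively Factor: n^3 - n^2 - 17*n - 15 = (n + 1)*(n^2 - 2*n - 15) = (n + 1)*(n + 3)*(n - 5)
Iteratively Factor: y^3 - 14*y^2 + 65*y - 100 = (y - 5)*(y^2 - 9*y + 20) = (y - 5)^2*(y - 4)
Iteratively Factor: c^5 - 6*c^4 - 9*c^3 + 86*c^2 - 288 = (c - 4)*(c^4 - 2*c^3 - 17*c^2 + 18*c + 72) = (c - 4)^2*(c^3 + 2*c^2 - 9*c - 18) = (c - 4)^2*(c + 3)*(c^2 - c - 6) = (c - 4)^2*(c - 3)*(c + 3)*(c + 2)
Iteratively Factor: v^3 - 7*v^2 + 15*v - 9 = (v - 3)*(v^2 - 4*v + 3) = (v - 3)*(v - 1)*(v - 3)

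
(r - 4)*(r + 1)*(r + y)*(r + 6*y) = r^4 + 7*r^3*y - 3*r^3 + 6*r^2*y^2 - 21*r^2*y - 4*r^2 - 18*r*y^2 - 28*r*y - 24*y^2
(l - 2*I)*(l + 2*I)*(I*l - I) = I*l^3 - I*l^2 + 4*I*l - 4*I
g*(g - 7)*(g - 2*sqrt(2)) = g^3 - 7*g^2 - 2*sqrt(2)*g^2 + 14*sqrt(2)*g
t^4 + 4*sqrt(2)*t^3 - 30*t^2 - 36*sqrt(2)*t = t*(t - 3*sqrt(2))*(t + sqrt(2))*(t + 6*sqrt(2))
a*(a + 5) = a^2 + 5*a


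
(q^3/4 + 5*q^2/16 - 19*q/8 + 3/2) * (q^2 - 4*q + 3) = q^5/4 - 11*q^4/16 - 23*q^3/8 + 191*q^2/16 - 105*q/8 + 9/2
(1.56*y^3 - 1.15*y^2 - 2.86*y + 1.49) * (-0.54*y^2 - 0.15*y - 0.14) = -0.8424*y^5 + 0.387*y^4 + 1.4985*y^3 - 0.2146*y^2 + 0.1769*y - 0.2086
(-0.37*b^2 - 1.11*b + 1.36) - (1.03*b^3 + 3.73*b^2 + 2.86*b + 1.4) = -1.03*b^3 - 4.1*b^2 - 3.97*b - 0.0399999999999998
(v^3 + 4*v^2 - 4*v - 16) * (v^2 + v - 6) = v^5 + 5*v^4 - 6*v^3 - 44*v^2 + 8*v + 96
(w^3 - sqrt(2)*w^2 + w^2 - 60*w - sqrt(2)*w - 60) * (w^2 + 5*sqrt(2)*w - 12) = w^5 + w^4 + 4*sqrt(2)*w^4 - 82*w^3 + 4*sqrt(2)*w^3 - 288*sqrt(2)*w^2 - 82*w^2 - 288*sqrt(2)*w + 720*w + 720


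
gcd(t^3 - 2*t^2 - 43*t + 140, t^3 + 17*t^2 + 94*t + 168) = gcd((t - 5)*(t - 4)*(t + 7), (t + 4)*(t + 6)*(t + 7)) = t + 7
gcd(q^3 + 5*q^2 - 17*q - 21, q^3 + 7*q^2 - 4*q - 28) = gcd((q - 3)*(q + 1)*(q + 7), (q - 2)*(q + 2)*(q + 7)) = q + 7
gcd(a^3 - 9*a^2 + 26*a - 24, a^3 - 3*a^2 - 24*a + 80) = a - 4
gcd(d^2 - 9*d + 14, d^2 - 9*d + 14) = d^2 - 9*d + 14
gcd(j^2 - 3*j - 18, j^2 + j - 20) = 1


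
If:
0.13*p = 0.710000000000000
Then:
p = 5.46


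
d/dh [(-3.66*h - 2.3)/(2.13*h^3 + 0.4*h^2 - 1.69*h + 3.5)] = (15.5916*h^3 + 16.161*h^2 + 1.84*h - 16.697)/(4.5369*h^6 + 1.704*h^5 - 7.0394*h^4 + 13.558*h^3 + 5.6561*h^2 - 11.83*h + 12.25)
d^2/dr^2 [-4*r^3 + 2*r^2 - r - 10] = 4 - 24*r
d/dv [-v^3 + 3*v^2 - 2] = 3*v*(2 - v)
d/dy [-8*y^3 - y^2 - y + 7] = -24*y^2 - 2*y - 1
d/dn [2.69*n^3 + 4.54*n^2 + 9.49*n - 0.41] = 8.07*n^2 + 9.08*n + 9.49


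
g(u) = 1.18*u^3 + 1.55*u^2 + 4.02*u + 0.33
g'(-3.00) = 26.58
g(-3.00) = -29.64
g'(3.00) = 45.18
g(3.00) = 58.20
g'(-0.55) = 3.39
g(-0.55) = -1.61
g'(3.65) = 62.50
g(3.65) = 93.03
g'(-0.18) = 3.58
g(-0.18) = -0.35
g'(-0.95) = 4.27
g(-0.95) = -3.10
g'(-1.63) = 8.37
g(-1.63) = -7.21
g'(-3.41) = 34.61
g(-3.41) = -42.14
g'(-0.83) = 3.89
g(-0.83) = -2.61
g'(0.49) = 6.39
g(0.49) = 2.81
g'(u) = 3.54*u^2 + 3.1*u + 4.02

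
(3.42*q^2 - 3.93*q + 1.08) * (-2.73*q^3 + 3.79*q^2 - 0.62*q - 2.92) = -9.3366*q^5 + 23.6907*q^4 - 19.9635*q^3 - 3.4566*q^2 + 10.806*q - 3.1536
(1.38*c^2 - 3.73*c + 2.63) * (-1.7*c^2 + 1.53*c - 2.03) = -2.346*c^4 + 8.4524*c^3 - 12.9793*c^2 + 11.5958*c - 5.3389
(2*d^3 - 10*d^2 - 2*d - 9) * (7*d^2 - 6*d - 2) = 14*d^5 - 82*d^4 + 42*d^3 - 31*d^2 + 58*d + 18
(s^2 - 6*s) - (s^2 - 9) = 9 - 6*s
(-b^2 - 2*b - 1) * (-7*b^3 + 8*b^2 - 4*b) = 7*b^5 + 6*b^4 - 5*b^3 + 4*b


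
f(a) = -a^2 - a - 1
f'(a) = -2*a - 1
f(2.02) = -7.10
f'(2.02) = -5.04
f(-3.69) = -10.93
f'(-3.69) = 6.38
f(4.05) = -21.45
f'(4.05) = -9.10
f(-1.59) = -1.94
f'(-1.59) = 2.18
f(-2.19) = -3.61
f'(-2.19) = 3.38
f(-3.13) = -7.67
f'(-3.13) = 5.26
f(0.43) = -1.61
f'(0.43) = -1.86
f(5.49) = -36.63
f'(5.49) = -11.98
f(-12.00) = -133.00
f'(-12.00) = 23.00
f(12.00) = -157.00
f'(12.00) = -25.00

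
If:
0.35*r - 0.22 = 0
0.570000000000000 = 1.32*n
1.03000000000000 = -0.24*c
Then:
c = -4.29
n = 0.43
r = 0.63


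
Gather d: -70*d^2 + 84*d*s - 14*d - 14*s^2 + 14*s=-70*d^2 + d*(84*s - 14) - 14*s^2 + 14*s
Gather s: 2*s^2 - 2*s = 2*s^2 - 2*s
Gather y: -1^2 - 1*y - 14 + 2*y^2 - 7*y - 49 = 2*y^2 - 8*y - 64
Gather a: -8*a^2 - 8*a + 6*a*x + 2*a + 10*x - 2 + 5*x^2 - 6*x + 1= -8*a^2 + a*(6*x - 6) + 5*x^2 + 4*x - 1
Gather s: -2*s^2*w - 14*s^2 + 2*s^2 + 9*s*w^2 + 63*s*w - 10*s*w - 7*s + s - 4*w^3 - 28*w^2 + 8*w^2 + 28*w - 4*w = s^2*(-2*w - 12) + s*(9*w^2 + 53*w - 6) - 4*w^3 - 20*w^2 + 24*w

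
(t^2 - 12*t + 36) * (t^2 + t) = t^4 - 11*t^3 + 24*t^2 + 36*t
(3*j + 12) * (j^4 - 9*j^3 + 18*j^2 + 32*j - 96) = 3*j^5 - 15*j^4 - 54*j^3 + 312*j^2 + 96*j - 1152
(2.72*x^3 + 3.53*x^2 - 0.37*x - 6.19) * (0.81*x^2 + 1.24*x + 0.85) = 2.2032*x^5 + 6.2321*x^4 + 6.3895*x^3 - 2.4722*x^2 - 7.9901*x - 5.2615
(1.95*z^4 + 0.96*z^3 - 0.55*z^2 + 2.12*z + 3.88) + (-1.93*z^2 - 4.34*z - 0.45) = 1.95*z^4 + 0.96*z^3 - 2.48*z^2 - 2.22*z + 3.43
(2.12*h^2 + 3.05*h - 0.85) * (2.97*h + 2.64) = 6.2964*h^3 + 14.6553*h^2 + 5.5275*h - 2.244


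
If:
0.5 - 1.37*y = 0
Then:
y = 0.36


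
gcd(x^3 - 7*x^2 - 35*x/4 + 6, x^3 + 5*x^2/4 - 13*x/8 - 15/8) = x + 3/2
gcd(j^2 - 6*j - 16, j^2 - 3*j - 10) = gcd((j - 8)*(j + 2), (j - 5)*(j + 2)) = j + 2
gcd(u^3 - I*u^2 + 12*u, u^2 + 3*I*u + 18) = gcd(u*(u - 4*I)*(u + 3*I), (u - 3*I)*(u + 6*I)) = 1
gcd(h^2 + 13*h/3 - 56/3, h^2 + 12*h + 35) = h + 7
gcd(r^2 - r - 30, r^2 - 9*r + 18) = r - 6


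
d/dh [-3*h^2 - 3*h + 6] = -6*h - 3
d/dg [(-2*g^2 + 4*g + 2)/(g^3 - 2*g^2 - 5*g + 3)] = 2*(g^4 - 4*g^3 + 6*g^2 - 2*g + 11)/(g^6 - 4*g^5 - 6*g^4 + 26*g^3 + 13*g^2 - 30*g + 9)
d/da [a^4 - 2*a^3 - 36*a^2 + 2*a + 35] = 4*a^3 - 6*a^2 - 72*a + 2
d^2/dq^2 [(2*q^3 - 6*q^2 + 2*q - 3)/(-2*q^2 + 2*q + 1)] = 4*(2*q^3 + 30*q^2 - 27*q + 14)/(8*q^6 - 24*q^5 + 12*q^4 + 16*q^3 - 6*q^2 - 6*q - 1)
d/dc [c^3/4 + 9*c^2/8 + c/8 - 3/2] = 3*c^2/4 + 9*c/4 + 1/8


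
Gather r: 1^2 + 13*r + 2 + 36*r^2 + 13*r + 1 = 36*r^2 + 26*r + 4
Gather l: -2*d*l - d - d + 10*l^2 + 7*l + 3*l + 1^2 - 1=-2*d + 10*l^2 + l*(10 - 2*d)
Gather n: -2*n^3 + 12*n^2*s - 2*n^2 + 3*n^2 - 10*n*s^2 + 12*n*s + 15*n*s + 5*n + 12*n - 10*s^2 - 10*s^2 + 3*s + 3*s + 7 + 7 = -2*n^3 + n^2*(12*s + 1) + n*(-10*s^2 + 27*s + 17) - 20*s^2 + 6*s + 14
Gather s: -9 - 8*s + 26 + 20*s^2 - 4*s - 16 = 20*s^2 - 12*s + 1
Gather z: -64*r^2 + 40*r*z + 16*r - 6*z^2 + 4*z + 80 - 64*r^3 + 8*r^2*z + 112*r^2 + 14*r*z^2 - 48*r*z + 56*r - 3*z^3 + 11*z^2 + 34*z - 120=-64*r^3 + 48*r^2 + 72*r - 3*z^3 + z^2*(14*r + 5) + z*(8*r^2 - 8*r + 38) - 40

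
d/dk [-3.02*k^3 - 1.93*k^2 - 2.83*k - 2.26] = -9.06*k^2 - 3.86*k - 2.83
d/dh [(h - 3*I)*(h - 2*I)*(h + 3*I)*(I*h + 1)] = 4*I*h^3 + 9*h^2 + 14*I*h + 27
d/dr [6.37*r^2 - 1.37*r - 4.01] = 12.74*r - 1.37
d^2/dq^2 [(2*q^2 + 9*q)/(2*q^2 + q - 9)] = 2*(32*q^3 + 108*q^2 + 486*q + 243)/(8*q^6 + 12*q^5 - 102*q^4 - 107*q^3 + 459*q^2 + 243*q - 729)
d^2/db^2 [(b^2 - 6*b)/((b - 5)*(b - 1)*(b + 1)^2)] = 2*(3*b^6 - 54*b^5 + 319*b^4 - 788*b^3 + 885*b^2 - 830*b + 145)/(b^10 - 14*b^9 + 57*b^8 - 8*b^7 - 302*b^6 + 108*b^5 + 554*b^4 - 136*b^3 - 435*b^2 + 50*b + 125)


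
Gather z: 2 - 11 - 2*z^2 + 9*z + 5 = -2*z^2 + 9*z - 4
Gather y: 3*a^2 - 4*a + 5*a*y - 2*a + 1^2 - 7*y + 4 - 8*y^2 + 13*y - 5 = 3*a^2 - 6*a - 8*y^2 + y*(5*a + 6)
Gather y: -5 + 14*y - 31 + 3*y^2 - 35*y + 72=3*y^2 - 21*y + 36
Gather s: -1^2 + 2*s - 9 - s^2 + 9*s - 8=-s^2 + 11*s - 18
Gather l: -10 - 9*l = -9*l - 10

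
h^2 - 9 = (h - 3)*(h + 3)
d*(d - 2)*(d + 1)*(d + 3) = d^4 + 2*d^3 - 5*d^2 - 6*d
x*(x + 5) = x^2 + 5*x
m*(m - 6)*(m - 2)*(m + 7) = m^4 - m^3 - 44*m^2 + 84*m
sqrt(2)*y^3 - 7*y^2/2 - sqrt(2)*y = y*(y - 2*sqrt(2))*(sqrt(2)*y + 1/2)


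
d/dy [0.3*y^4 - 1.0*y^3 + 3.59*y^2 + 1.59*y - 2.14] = 1.2*y^3 - 3.0*y^2 + 7.18*y + 1.59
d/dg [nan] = 0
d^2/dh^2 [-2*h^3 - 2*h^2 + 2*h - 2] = -12*h - 4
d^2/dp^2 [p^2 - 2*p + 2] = 2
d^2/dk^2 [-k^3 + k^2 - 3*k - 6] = 2 - 6*k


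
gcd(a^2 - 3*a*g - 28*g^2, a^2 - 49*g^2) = a - 7*g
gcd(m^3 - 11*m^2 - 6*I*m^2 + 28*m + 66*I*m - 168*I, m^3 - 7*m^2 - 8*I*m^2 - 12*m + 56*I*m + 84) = m^2 + m*(-7 - 6*I) + 42*I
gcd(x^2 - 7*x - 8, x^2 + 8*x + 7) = x + 1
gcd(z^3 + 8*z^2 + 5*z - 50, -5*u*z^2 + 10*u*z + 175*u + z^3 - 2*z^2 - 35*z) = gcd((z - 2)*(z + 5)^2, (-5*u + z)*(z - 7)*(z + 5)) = z + 5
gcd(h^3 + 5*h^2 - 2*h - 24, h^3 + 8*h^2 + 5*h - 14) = 1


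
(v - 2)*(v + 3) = v^2 + v - 6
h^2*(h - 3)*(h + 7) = h^4 + 4*h^3 - 21*h^2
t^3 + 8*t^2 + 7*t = t*(t + 1)*(t + 7)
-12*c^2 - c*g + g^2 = (-4*c + g)*(3*c + g)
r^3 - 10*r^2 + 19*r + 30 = (r - 6)*(r - 5)*(r + 1)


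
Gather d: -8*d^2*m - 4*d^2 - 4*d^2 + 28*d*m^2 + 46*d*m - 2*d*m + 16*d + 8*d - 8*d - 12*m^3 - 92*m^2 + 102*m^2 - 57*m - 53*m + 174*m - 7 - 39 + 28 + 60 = d^2*(-8*m - 8) + d*(28*m^2 + 44*m + 16) - 12*m^3 + 10*m^2 + 64*m + 42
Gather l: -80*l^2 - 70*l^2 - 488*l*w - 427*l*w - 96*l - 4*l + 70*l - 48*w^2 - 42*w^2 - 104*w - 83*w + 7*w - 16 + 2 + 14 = -150*l^2 + l*(-915*w - 30) - 90*w^2 - 180*w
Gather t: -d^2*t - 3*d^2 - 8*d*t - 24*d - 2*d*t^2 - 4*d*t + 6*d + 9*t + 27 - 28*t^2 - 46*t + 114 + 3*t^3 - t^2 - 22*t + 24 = -3*d^2 - 18*d + 3*t^3 + t^2*(-2*d - 29) + t*(-d^2 - 12*d - 59) + 165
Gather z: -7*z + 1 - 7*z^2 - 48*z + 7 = -7*z^2 - 55*z + 8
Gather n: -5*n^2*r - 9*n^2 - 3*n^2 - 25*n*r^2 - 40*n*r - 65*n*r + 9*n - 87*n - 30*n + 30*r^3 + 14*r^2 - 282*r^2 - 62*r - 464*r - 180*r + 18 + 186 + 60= n^2*(-5*r - 12) + n*(-25*r^2 - 105*r - 108) + 30*r^3 - 268*r^2 - 706*r + 264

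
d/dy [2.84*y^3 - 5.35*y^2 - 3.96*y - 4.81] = 8.52*y^2 - 10.7*y - 3.96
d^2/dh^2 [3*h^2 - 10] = 6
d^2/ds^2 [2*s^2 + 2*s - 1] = 4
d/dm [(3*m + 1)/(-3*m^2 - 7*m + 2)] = (9*m^2 + 6*m + 13)/(9*m^4 + 42*m^3 + 37*m^2 - 28*m + 4)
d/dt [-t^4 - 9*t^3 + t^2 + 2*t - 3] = -4*t^3 - 27*t^2 + 2*t + 2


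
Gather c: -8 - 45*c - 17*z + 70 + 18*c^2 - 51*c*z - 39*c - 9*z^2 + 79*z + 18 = 18*c^2 + c*(-51*z - 84) - 9*z^2 + 62*z + 80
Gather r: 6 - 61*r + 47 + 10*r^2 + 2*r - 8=10*r^2 - 59*r + 45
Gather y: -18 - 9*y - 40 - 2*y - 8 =-11*y - 66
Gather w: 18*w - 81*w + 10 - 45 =-63*w - 35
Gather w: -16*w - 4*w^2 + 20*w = -4*w^2 + 4*w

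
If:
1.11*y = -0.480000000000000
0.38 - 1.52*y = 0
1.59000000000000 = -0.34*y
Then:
No Solution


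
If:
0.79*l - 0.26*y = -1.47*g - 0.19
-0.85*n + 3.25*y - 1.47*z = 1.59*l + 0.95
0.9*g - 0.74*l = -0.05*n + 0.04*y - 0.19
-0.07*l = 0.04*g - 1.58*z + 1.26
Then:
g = 4.3343463548465*z - 3.54572470442594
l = 20.094659225802*z - 15.9738715974709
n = 287.832783477734*z - 230.67202073985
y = 85.5625766538767*z - 67.8522072211851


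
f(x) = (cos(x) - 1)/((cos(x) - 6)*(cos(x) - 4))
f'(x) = -sin(x)/((cos(x) - 6)*(cos(x) - 4)) + (cos(x) - 1)*sin(x)/((cos(x) - 6)*(cos(x) - 4)^2) + (cos(x) - 1)*sin(x)/((cos(x) - 6)^2*(cos(x) - 4))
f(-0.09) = -0.00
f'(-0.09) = 0.01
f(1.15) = -0.03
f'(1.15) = -0.03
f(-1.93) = -0.05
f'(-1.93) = 0.02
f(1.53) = -0.04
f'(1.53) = -0.03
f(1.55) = -0.04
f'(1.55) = -0.02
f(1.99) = -0.05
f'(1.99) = -0.01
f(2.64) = -0.06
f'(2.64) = -0.00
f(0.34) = -0.00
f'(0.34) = -0.02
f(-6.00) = 0.00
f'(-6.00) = -0.02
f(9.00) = -0.06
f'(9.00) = 0.00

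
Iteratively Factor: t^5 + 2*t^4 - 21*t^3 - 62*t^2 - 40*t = (t)*(t^4 + 2*t^3 - 21*t^2 - 62*t - 40) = t*(t + 2)*(t^3 - 21*t - 20) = t*(t + 1)*(t + 2)*(t^2 - t - 20) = t*(t - 5)*(t + 1)*(t + 2)*(t + 4)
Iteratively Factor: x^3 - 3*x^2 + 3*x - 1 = (x - 1)*(x^2 - 2*x + 1) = (x - 1)^2*(x - 1)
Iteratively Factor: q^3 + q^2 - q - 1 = (q + 1)*(q^2 - 1) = (q + 1)^2*(q - 1)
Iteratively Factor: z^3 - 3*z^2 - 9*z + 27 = (z - 3)*(z^2 - 9) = (z - 3)*(z + 3)*(z - 3)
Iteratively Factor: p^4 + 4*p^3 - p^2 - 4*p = (p)*(p^3 + 4*p^2 - p - 4) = p*(p + 1)*(p^2 + 3*p - 4) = p*(p + 1)*(p + 4)*(p - 1)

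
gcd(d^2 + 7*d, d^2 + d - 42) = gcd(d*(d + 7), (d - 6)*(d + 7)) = d + 7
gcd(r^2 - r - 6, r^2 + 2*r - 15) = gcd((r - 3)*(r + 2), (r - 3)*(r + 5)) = r - 3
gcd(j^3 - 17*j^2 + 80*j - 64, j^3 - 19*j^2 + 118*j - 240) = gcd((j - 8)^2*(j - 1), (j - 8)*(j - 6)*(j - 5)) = j - 8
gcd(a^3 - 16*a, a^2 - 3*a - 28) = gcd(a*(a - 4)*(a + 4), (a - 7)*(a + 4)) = a + 4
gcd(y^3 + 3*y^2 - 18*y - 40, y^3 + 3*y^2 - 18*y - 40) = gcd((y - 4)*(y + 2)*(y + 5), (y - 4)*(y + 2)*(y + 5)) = y^3 + 3*y^2 - 18*y - 40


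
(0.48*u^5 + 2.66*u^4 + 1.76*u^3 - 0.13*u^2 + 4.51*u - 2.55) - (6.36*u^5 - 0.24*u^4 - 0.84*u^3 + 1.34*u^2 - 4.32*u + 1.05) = -5.88*u^5 + 2.9*u^4 + 2.6*u^3 - 1.47*u^2 + 8.83*u - 3.6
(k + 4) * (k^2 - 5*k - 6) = k^3 - k^2 - 26*k - 24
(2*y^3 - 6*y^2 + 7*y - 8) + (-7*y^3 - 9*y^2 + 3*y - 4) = -5*y^3 - 15*y^2 + 10*y - 12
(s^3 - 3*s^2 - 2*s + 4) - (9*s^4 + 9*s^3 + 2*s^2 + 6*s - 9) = -9*s^4 - 8*s^3 - 5*s^2 - 8*s + 13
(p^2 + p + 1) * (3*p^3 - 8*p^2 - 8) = 3*p^5 - 5*p^4 - 5*p^3 - 16*p^2 - 8*p - 8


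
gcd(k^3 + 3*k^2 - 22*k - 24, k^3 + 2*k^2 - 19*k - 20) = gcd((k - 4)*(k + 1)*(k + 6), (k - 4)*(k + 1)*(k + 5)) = k^2 - 3*k - 4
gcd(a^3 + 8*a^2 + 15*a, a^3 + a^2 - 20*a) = a^2 + 5*a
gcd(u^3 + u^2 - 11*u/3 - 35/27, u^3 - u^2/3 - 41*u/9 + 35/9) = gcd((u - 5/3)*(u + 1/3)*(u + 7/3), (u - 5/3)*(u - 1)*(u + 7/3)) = u^2 + 2*u/3 - 35/9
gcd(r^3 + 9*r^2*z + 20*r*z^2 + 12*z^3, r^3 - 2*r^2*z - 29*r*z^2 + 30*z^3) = 1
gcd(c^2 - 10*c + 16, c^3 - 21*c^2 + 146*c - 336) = c - 8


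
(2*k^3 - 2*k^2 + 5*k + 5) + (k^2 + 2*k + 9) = 2*k^3 - k^2 + 7*k + 14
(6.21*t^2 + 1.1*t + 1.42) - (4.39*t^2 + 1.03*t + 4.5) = 1.82*t^2 + 0.0700000000000001*t - 3.08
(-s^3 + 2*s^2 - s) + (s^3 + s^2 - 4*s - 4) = 3*s^2 - 5*s - 4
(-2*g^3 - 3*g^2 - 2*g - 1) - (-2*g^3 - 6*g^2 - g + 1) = 3*g^2 - g - 2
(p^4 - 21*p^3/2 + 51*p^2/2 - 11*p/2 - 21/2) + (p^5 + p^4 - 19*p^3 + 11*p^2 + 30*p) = p^5 + 2*p^4 - 59*p^3/2 + 73*p^2/2 + 49*p/2 - 21/2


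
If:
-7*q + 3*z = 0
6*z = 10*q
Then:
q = 0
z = 0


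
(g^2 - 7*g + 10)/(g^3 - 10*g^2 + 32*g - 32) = (g - 5)/(g^2 - 8*g + 16)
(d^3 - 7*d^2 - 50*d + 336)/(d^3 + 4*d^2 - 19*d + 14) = (d^2 - 14*d + 48)/(d^2 - 3*d + 2)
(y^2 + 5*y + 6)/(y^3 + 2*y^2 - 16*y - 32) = (y + 3)/(y^2 - 16)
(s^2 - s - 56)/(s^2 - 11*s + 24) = (s + 7)/(s - 3)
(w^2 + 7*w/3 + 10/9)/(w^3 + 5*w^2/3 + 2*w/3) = (w + 5/3)/(w*(w + 1))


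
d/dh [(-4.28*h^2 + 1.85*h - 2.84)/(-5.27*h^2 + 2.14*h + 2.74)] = (0.590299999999999*h^2 - 53.388*h + 11.1466)/(27.7729*h^4 - 22.5556*h^3 - 24.3*h^2 + 11.7272*h + 7.5076)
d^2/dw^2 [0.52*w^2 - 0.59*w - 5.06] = 1.04000000000000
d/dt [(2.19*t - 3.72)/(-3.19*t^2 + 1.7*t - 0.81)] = (6.9861*t^2 - 23.7336*t + 4.5501)/(10.1761*t^4 - 10.846*t^3 + 8.0578*t^2 - 2.754*t + 0.6561)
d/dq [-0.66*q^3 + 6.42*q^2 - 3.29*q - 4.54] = -1.98*q^2 + 12.84*q - 3.29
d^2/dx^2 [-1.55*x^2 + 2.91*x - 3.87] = -3.10000000000000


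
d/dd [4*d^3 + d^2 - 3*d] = 12*d^2 + 2*d - 3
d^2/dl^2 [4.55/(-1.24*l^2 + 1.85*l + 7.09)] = (-13.99216*l^2 + 20.8754*l + 4.55*(2.48*l - 1.85)*(4.96*l - 3.7) + 80.00356)/(-1.24*l^2 + 1.85*l + 7.09)^3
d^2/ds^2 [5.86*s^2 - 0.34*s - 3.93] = 11.7200000000000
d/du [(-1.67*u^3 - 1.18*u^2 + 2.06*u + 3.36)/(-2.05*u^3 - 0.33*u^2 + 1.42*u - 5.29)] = (-1.8679*u^4 + 3.7032*u^3 + 46.1711*u^2 + 14.702*u - 15.6686)/(4.2025*u^6 + 1.353*u^5 - 5.7131*u^4 + 20.7518*u^3 + 5.5078*u^2 - 15.0236*u + 27.9841)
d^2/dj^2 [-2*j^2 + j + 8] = -4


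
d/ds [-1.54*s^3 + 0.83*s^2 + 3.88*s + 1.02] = -4.62*s^2 + 1.66*s + 3.88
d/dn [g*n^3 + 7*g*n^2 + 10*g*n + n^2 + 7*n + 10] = 3*g*n^2 + 14*g*n + 10*g + 2*n + 7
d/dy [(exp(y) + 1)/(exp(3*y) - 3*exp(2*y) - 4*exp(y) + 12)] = 2*(-exp(3*y) + 3*exp(y) + 8)*exp(y)/(exp(6*y) - 6*exp(5*y) + exp(4*y) + 48*exp(3*y) - 56*exp(2*y) - 96*exp(y) + 144)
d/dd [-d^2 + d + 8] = 1 - 2*d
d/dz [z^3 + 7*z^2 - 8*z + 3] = 3*z^2 + 14*z - 8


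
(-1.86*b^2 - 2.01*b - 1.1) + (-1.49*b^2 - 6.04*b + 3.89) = -3.35*b^2 - 8.05*b + 2.79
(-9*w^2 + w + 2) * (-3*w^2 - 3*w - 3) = 27*w^4 + 24*w^3 + 18*w^2 - 9*w - 6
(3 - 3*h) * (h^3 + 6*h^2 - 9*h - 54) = -3*h^4 - 15*h^3 + 45*h^2 + 135*h - 162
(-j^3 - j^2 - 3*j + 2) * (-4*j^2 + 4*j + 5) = 4*j^5 + 3*j^3 - 25*j^2 - 7*j + 10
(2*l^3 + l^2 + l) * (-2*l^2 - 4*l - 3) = -4*l^5 - 10*l^4 - 12*l^3 - 7*l^2 - 3*l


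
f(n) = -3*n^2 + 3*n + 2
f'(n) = 3 - 6*n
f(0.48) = 2.75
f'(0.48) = 0.12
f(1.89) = -3.05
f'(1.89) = -8.34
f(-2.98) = -33.58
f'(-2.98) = 20.88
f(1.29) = 0.88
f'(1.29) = -4.74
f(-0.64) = -1.15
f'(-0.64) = 6.84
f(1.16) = 1.44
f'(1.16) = -3.96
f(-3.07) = -35.48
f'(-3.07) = 21.42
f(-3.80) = -52.72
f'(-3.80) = 25.80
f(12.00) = -394.00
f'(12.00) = -69.00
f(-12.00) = -466.00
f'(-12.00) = 75.00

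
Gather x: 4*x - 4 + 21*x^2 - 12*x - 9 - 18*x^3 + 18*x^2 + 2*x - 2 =-18*x^3 + 39*x^2 - 6*x - 15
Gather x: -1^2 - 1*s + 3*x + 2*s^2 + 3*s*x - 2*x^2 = 2*s^2 - s - 2*x^2 + x*(3*s + 3) - 1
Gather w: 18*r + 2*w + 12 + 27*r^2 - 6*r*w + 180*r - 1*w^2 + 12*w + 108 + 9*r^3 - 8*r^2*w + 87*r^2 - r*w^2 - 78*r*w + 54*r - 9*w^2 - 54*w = 9*r^3 + 114*r^2 + 252*r + w^2*(-r - 10) + w*(-8*r^2 - 84*r - 40) + 120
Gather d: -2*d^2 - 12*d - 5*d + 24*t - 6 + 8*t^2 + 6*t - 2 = -2*d^2 - 17*d + 8*t^2 + 30*t - 8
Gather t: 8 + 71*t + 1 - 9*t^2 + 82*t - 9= -9*t^2 + 153*t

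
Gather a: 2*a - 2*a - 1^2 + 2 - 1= 0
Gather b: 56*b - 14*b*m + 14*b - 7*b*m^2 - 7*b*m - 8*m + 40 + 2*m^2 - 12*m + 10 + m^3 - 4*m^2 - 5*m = b*(-7*m^2 - 21*m + 70) + m^3 - 2*m^2 - 25*m + 50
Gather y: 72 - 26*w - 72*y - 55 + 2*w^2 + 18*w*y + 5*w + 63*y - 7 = 2*w^2 - 21*w + y*(18*w - 9) + 10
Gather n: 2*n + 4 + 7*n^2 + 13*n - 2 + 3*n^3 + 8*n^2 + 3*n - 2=3*n^3 + 15*n^2 + 18*n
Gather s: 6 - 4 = 2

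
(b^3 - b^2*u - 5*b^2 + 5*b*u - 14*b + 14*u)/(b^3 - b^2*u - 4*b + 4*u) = (b - 7)/(b - 2)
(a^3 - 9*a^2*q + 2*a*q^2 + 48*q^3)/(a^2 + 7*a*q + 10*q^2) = (a^2 - 11*a*q + 24*q^2)/(a + 5*q)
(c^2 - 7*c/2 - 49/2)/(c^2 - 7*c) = (c + 7/2)/c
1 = 1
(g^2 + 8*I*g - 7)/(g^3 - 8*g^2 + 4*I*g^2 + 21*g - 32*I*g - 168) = (g + I)/(g^2 - g*(8 + 3*I) + 24*I)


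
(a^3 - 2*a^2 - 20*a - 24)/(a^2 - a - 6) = (a^2 - 4*a - 12)/(a - 3)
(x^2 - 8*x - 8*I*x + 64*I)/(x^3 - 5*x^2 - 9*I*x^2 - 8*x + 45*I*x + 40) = (x - 8)/(x^2 - x*(5 + I) + 5*I)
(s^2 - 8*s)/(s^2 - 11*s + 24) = s/(s - 3)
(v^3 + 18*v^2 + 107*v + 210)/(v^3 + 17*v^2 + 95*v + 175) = (v + 6)/(v + 5)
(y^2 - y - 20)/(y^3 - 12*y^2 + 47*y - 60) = (y + 4)/(y^2 - 7*y + 12)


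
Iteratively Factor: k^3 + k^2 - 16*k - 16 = (k + 1)*(k^2 - 16) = (k - 4)*(k + 1)*(k + 4)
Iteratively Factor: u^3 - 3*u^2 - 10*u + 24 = (u - 4)*(u^2 + u - 6) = (u - 4)*(u - 2)*(u + 3)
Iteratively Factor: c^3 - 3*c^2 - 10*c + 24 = (c - 2)*(c^2 - c - 12) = (c - 2)*(c + 3)*(c - 4)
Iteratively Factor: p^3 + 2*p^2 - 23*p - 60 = (p + 4)*(p^2 - 2*p - 15) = (p + 3)*(p + 4)*(p - 5)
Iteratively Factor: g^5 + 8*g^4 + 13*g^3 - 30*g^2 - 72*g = (g + 3)*(g^4 + 5*g^3 - 2*g^2 - 24*g) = (g + 3)*(g + 4)*(g^3 + g^2 - 6*g) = (g - 2)*(g + 3)*(g + 4)*(g^2 + 3*g) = (g - 2)*(g + 3)^2*(g + 4)*(g)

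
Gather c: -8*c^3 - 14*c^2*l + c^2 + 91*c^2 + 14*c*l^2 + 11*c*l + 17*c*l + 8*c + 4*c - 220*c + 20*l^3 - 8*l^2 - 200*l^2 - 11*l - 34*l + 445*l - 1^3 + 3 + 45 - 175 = -8*c^3 + c^2*(92 - 14*l) + c*(14*l^2 + 28*l - 208) + 20*l^3 - 208*l^2 + 400*l - 128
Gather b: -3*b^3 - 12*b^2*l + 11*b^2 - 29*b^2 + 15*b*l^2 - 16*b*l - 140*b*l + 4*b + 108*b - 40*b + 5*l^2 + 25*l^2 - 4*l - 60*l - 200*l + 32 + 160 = -3*b^3 + b^2*(-12*l - 18) + b*(15*l^2 - 156*l + 72) + 30*l^2 - 264*l + 192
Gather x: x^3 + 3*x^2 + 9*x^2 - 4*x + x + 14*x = x^3 + 12*x^2 + 11*x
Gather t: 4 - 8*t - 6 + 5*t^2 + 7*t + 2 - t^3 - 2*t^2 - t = -t^3 + 3*t^2 - 2*t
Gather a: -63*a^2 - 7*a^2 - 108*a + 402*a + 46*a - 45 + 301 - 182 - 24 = -70*a^2 + 340*a + 50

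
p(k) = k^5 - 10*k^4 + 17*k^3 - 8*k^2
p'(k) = 5*k^4 - 40*k^3 + 51*k^2 - 16*k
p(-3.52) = -2916.18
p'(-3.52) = 3200.41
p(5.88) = -1745.54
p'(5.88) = -485.74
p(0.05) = -0.02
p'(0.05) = -0.68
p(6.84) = -1850.96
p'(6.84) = 420.55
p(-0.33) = -1.60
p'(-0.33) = 12.33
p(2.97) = -172.19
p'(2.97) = -256.54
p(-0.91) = -26.92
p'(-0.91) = 90.36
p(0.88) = -0.08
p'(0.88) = 1.15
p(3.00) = -180.00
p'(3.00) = -264.00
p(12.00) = 69696.00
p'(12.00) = 41712.00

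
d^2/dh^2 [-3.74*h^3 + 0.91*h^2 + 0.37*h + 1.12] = 1.82 - 22.44*h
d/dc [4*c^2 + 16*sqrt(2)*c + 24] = 8*c + 16*sqrt(2)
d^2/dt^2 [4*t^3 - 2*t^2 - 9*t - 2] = 24*t - 4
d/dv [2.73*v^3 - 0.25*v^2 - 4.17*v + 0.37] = 8.19*v^2 - 0.5*v - 4.17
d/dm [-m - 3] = -1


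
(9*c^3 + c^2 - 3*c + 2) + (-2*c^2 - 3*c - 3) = 9*c^3 - c^2 - 6*c - 1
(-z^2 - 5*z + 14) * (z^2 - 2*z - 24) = -z^4 - 3*z^3 + 48*z^2 + 92*z - 336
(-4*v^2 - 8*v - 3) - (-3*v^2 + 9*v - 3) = -v^2 - 17*v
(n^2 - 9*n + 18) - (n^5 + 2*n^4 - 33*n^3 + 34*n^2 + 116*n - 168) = -n^5 - 2*n^4 + 33*n^3 - 33*n^2 - 125*n + 186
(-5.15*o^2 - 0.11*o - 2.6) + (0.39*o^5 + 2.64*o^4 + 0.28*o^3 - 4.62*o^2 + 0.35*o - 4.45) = 0.39*o^5 + 2.64*o^4 + 0.28*o^3 - 9.77*o^2 + 0.24*o - 7.05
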